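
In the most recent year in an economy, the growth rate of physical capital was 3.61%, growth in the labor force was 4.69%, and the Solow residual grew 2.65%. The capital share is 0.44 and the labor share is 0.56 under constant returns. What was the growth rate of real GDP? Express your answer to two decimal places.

Labor's share = 1 − 0.44 = 0.56.
Physical capital: 0.44 × 3.61 = 1.5884 pp.
The labor force: 0.56 × 4.69 = 2.6264 pp.
Output growth = 2.65 + 4.2148 = 6.8648%.

6.86%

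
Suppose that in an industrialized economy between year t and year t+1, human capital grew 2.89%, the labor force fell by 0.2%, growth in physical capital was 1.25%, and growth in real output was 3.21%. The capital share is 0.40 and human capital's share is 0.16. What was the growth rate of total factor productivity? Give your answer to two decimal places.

Total factor productivity growth was 2.34%.

Labor's share = 1 − 0.4 − 0.16 = 0.44.
Physical capital: 0.4 × 1.25 = 0.5 pp.
Human capital: 0.16 × 2.89 = 0.4624 pp.
The labor force: 0.44 × (-0.2) = -0.088 pp.
TFP growth = 3.21 − 0.8744 = 2.3356%.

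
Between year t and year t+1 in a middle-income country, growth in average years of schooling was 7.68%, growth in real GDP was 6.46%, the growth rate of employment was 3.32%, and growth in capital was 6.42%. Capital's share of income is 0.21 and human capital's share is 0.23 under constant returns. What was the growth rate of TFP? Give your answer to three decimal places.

Labor's share = 1 − 0.21 − 0.23 = 0.56.
Capital: 0.21 × 6.42 = 1.3482 pp.
Average years of schooling: 0.23 × 7.68 = 1.7664 pp.
Employment: 0.56 × 3.32 = 1.8592 pp.
TFP growth = 6.46 − 4.9738 = 1.4862%.

1.486%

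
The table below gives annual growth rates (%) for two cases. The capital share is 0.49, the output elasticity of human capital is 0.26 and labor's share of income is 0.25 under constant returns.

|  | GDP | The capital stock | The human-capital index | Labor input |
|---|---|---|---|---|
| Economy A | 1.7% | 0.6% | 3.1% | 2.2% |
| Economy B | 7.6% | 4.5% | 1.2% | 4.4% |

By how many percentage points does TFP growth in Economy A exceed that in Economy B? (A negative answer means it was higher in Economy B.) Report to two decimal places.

Labor's share = 1 − 0.49 − 0.26 = 0.25.
Economy A: TFP = 1.7 − 0.294 − 0.806 − 0.55 = 0.05%.
Economy B: TFP = 7.6 − 2.205 − 0.312 − 1.1 = 3.983%.
Difference = 0.05 − (3.983) = -3.933 pp.

-3.93 percentage points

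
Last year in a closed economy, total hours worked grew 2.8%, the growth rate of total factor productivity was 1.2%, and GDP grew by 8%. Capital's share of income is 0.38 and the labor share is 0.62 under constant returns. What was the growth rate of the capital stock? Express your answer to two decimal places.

The capital stock growth was 13.33%.

Labor's share = 1 − 0.38 = 0.62.
gY = gA + 0.62×2.8 + 0.38×g.
0.38×g = 8 − 1.2 − 1.736 = 5.064.
g = 5.064 / 0.38 = 13.3263%.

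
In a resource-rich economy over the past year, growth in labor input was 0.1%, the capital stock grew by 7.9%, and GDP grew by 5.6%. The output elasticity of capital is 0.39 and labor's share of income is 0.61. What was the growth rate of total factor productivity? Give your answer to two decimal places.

Labor's share = 1 − 0.39 = 0.61.
The capital stock: 0.39 × 7.9 = 3.081 pp.
Labor input: 0.61 × 0.1 = 0.061 pp.
TFP growth = 5.6 − 3.142 = 2.458%.

2.46%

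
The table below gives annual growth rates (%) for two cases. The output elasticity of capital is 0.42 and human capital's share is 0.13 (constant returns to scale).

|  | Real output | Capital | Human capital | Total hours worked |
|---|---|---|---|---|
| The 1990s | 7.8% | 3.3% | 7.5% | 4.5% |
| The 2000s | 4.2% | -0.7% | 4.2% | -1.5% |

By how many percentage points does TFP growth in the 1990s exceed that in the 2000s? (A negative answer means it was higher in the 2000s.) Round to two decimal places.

-1.21 percentage points

Labor's share = 1 − 0.42 − 0.13 = 0.45.
The 1990s: TFP = 7.8 − 1.386 − 0.975 − 2.025 = 3.414%.
The 2000s: TFP = 4.2 + 0.294 − 0.546 + 0.675 = 4.623%.
Difference = 3.414 − (4.623) = -1.209 pp.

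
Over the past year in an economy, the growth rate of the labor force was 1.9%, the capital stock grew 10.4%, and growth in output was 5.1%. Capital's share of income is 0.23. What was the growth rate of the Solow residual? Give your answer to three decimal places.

1.245%

Labor's share = 1 − 0.23 = 0.77.
The capital stock: 0.23 × 10.4 = 2.392 pp.
The labor force: 0.77 × 1.9 = 1.463 pp.
TFP growth = 5.1 − 3.855 = 1.245%.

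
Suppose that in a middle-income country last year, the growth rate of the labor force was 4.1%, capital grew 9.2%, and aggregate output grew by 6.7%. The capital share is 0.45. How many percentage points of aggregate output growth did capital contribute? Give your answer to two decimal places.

Contribution = share × growth = 0.45 × 9.2 = 4.14 pp.

4.14 pp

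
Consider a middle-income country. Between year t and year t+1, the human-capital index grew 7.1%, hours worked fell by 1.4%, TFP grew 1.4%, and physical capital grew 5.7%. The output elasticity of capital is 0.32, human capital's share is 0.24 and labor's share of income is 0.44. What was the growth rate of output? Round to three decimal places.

Labor's share = 1 − 0.32 − 0.24 = 0.44.
Physical capital: 0.32 × 5.7 = 1.824 pp.
The human-capital index: 0.24 × 7.1 = 1.704 pp.
Hours worked: 0.44 × (-1.4) = -0.616 pp.
Output growth = 1.4 + 2.912 = 4.312%.

4.312%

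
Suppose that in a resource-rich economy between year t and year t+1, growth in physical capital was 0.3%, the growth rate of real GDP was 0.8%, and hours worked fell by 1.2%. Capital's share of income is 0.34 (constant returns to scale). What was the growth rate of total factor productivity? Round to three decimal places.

Labor's share = 1 − 0.34 = 0.66.
Physical capital: 0.34 × 0.3 = 0.102 pp.
Hours worked: 0.66 × (-1.2) = -0.792 pp.
TFP growth = 0.8 + 0.69 = 1.49%.

1.490%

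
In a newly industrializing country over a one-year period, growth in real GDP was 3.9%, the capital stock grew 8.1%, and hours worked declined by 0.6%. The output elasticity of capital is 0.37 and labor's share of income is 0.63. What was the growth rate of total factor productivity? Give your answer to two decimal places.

Labor's share = 1 − 0.37 = 0.63.
The capital stock: 0.37 × 8.1 = 2.997 pp.
Hours worked: 0.63 × (-0.6) = -0.378 pp.
TFP growth = 3.9 − 2.619 = 1.281%.

Total factor productivity grew 1.28%.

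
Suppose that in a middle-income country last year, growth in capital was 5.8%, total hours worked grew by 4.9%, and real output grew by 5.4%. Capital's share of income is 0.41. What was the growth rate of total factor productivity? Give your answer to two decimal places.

0.13%

Labor's share = 1 − 0.41 = 0.59.
Capital: 0.41 × 5.8 = 2.378 pp.
Total hours worked: 0.59 × 4.9 = 2.891 pp.
TFP growth = 5.4 − 5.269 = 0.131%.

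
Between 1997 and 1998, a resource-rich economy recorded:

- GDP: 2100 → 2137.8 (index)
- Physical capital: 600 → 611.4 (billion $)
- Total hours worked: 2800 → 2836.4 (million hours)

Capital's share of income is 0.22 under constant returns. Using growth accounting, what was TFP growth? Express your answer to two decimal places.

0.37%

GDP growth = (2137.8 − 2100) / 2100 = 1.8%.
Physical capital growth = (611.4 − 600) / 600 = 1.9%.
Total hours worked growth = (2836.4 − 2800) / 2800 = 1.3%.
Labor's share = 1 − 0.22 = 0.78.
Physical capital: 0.22 × 1.9 = 0.418 pp.
Total hours worked: 0.78 × 1.3 = 1.014 pp.
TFP growth = 1.8 − 1.432 = 0.368%.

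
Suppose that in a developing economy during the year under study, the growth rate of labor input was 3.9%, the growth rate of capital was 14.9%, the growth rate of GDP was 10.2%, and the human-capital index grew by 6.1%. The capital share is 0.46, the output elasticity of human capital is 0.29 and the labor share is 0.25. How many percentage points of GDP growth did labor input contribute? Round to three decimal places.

0.975 pp

Labor's share = 1 − 0.46 − 0.29 = 0.25.
Contribution = share × growth = 0.25 × 3.9 = 0.975 pp.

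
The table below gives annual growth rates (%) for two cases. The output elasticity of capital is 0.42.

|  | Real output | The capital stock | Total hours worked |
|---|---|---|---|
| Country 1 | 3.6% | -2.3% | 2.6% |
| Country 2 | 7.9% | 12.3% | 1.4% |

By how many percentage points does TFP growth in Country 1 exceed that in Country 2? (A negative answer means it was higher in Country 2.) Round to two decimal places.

1.14 percentage points

Labor's share = 1 − 0.42 = 0.58.
Country 1: TFP = 3.6 + 0.966 − 1.508 = 3.058%.
Country 2: TFP = 7.9 − 5.166 − 0.812 = 1.922%.
Difference = 3.058 − (1.922) = 1.136 pp.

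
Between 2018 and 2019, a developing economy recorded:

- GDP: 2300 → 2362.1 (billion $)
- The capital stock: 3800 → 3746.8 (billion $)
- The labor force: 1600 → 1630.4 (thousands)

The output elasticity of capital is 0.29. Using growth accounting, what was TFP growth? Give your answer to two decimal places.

1.76%

GDP growth = (2362.1 − 2300) / 2300 = 2.7%.
The capital stock growth = (3746.8 − 3800) / 3800 = -1.4%.
The labor force growth = (1630.4 − 1600) / 1600 = 1.9%.
Labor's share = 1 − 0.29 = 0.71.
The capital stock: 0.29 × (-1.4) = -0.406 pp.
The labor force: 0.71 × 1.9 = 1.349 pp.
TFP growth = 2.7 − 0.943 = 1.757%.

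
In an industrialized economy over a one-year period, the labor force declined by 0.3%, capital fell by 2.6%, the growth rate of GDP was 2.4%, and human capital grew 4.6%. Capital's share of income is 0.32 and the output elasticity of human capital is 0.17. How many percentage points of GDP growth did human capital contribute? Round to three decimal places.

Contribution = share × growth = 0.17 × 4.6 = 0.782 pp.

0.782 pp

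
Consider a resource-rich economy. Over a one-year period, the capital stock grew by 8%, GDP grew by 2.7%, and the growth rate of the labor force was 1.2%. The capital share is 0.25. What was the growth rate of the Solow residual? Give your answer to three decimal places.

-0.200%

Labor's share = 1 − 0.25 = 0.75.
The capital stock: 0.25 × 8 = 2 pp.
The labor force: 0.75 × 1.2 = 0.9 pp.
TFP growth = 2.7 − 2.9 = -0.2%.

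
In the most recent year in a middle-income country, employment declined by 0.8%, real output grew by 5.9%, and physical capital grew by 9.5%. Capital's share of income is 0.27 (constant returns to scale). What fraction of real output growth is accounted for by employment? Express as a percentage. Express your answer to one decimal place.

-9.9%

Labor's share = 1 − 0.27 = 0.73.
Employment contributed 0.73 × (-0.8) = -0.584 pp.
Share of growth = -0.584 / 5.9 × 100 = -9.898%.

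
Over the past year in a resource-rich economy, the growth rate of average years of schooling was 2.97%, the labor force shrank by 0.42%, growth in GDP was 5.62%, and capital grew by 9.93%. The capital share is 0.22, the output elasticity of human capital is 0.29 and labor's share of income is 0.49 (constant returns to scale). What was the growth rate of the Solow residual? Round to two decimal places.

Labor's share = 1 − 0.22 − 0.29 = 0.49.
Capital: 0.22 × 9.93 = 2.1846 pp.
Average years of schooling: 0.29 × 2.97 = 0.8613 pp.
The labor force: 0.49 × (-0.42) = -0.2058 pp.
TFP growth = 5.62 − 2.8401 = 2.7799%.

2.78%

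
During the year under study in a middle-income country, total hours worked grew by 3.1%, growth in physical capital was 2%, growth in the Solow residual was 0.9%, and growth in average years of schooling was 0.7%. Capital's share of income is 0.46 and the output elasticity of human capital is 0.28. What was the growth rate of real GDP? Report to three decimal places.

2.822%

Labor's share = 1 − 0.46 − 0.28 = 0.26.
Physical capital: 0.46 × 2 = 0.92 pp.
Average years of schooling: 0.28 × 0.7 = 0.196 pp.
Total hours worked: 0.26 × 3.1 = 0.806 pp.
Output growth = 0.9 + 1.922 = 2.822%.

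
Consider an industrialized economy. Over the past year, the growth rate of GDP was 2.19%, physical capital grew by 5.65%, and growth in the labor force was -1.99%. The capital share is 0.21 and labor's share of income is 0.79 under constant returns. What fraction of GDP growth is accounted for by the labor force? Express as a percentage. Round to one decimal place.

-71.8%

Labor's share = 1 − 0.21 = 0.79.
The labor force contributed 0.79 × (-1.99) = -1.5721 pp.
Share of growth = -1.5721 / 2.19 × 100 = -71.785%.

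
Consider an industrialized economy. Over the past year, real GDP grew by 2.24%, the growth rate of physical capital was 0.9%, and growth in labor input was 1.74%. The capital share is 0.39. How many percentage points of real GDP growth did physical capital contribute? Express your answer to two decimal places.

0.35 pp

Contribution = share × growth = 0.39 × 0.9 = 0.351 pp.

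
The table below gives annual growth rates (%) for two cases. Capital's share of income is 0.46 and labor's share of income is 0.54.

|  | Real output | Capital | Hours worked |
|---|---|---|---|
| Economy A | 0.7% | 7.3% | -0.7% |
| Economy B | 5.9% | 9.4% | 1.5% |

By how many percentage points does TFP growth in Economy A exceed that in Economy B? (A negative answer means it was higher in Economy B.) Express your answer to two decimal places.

Labor's share = 1 − 0.46 = 0.54.
Economy A: TFP = 0.7 − 3.358 + 0.378 = -2.28%.
Economy B: TFP = 5.9 − 4.324 − 0.81 = 0.766%.
Difference = -2.28 − (0.766) = -3.046 pp.

-3.05 percentage points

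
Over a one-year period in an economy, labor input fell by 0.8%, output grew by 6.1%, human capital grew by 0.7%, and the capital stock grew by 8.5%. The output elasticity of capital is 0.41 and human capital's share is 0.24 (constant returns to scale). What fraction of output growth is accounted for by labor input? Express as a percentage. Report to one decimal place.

Labor input accounted for -4.6% of growth.

Labor's share = 1 − 0.41 − 0.24 = 0.35.
Labor input contributed 0.35 × (-0.8) = -0.28 pp.
Share of growth = -0.28 / 6.1 × 100 = -4.59%.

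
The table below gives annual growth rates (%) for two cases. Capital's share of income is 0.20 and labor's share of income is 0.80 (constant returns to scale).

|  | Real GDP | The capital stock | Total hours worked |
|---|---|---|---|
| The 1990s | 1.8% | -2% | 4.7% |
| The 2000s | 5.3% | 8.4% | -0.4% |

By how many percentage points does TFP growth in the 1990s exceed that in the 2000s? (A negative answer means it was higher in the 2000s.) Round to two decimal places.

Labor's share = 1 − 0.2 = 0.8.
The 1990s: TFP = 1.8 + 0.4 − 3.76 = -1.56%.
The 2000s: TFP = 5.3 − 1.68 + 0.32 = 3.94%.
Difference = -1.56 − (3.94) = -5.5 pp.

-5.50 percentage points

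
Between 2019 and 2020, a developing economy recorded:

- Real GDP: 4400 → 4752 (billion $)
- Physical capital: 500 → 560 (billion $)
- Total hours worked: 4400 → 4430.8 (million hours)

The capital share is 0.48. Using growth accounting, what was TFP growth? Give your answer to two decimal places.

TFP growth was 1.88%.

Real GDP growth = (4752 − 4400) / 4400 = 8%.
Physical capital growth = (560 − 500) / 500 = 12%.
Total hours worked growth = (4430.8 − 4400) / 4400 = 0.7%.
Labor's share = 1 − 0.48 = 0.52.
Physical capital: 0.48 × 12 = 5.76 pp.
Total hours worked: 0.52 × 0.7 = 0.364 pp.
TFP growth = 8 − 6.124 = 1.876%.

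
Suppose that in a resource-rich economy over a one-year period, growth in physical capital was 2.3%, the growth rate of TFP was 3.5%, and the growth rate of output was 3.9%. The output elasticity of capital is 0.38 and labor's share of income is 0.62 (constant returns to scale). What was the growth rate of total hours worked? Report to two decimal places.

-0.76%

Labor's share = 1 − 0.38 = 0.62.
gY = gA + 0.38×2.3 + 0.62×g.
0.62×g = 3.9 − 3.5 − 0.874 = -0.474.
g = -0.474 / 0.62 = -0.7645%.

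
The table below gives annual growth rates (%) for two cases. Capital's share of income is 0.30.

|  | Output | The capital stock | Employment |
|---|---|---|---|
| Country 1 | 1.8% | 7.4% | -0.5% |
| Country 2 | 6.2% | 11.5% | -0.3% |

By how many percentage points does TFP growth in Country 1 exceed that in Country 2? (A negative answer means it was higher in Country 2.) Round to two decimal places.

Labor's share = 1 − 0.3 = 0.7.
Country 1: TFP = 1.8 − 2.22 + 0.35 = -0.07%.
Country 2: TFP = 6.2 − 3.45 + 0.21 = 2.96%.
Difference = -0.07 − (2.96) = -3.03 pp.

-3.03 percentage points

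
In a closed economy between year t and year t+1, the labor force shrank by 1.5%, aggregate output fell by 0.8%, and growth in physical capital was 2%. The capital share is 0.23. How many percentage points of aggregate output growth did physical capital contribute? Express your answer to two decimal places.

0.46

Contribution = share × growth = 0.23 × 2 = 0.46 pp.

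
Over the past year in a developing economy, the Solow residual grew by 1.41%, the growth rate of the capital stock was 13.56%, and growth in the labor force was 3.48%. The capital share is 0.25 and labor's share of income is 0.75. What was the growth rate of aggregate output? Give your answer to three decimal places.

Labor's share = 1 − 0.25 = 0.75.
The capital stock: 0.25 × 13.56 = 3.39 pp.
The labor force: 0.75 × 3.48 = 2.61 pp.
Output growth = 1.41 + 6 = 7.41%.

7.410%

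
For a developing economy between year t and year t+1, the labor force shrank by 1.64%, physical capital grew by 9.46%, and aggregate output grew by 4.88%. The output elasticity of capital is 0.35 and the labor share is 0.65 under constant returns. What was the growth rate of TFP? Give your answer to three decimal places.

Labor's share = 1 − 0.35 = 0.65.
Physical capital: 0.35 × 9.46 = 3.311 pp.
The labor force: 0.65 × (-1.64) = -1.066 pp.
TFP growth = 4.88 − 2.245 = 2.635%.

2.635%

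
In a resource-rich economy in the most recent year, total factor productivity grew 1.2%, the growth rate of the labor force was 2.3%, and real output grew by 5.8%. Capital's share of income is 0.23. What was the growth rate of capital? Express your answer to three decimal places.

Labor's share = 1 − 0.23 = 0.77.
gY = gA + 0.77×2.3 + 0.23×g.
0.23×g = 5.8 − 1.2 − 1.771 = 2.829.
g = 2.829 / 0.23 = 12.3%.

12.300%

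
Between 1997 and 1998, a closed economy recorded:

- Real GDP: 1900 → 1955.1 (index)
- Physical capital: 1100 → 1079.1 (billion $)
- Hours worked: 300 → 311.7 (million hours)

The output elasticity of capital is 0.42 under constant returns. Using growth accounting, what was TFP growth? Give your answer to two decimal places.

Real GDP growth = (1955.1 − 1900) / 1900 = 2.9%.
Physical capital growth = (1079.1 − 1100) / 1100 = -1.9%.
Hours worked growth = (311.7 − 300) / 300 = 3.9%.
Labor's share = 1 − 0.42 = 0.58.
Physical capital: 0.42 × (-1.9) = -0.798 pp.
Hours worked: 0.58 × 3.9 = 2.262 pp.
TFP growth = 2.9 − 1.464 = 1.436%.

1.44%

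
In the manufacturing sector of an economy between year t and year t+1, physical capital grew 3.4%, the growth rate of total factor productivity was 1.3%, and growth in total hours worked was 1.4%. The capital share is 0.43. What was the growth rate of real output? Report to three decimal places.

Labor's share = 1 − 0.43 = 0.57.
Physical capital: 0.43 × 3.4 = 1.462 pp.
Total hours worked: 0.57 × 1.4 = 0.798 pp.
Output growth = 1.3 + 2.26 = 3.56%.

3.560%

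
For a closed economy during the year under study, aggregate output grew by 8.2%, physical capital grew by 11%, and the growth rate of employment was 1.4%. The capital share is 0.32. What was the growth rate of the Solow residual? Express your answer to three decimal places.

The Solow residual grew 3.728%.

Labor's share = 1 − 0.32 = 0.68.
Physical capital: 0.32 × 11 = 3.52 pp.
Employment: 0.68 × 1.4 = 0.952 pp.
TFP growth = 8.2 − 4.472 = 3.728%.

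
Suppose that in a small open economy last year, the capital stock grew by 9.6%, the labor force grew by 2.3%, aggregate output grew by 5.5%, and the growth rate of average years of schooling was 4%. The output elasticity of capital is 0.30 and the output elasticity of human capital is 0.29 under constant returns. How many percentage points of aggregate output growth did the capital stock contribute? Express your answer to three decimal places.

Contribution = share × growth = 0.3 × 9.6 = 2.88 pp.

2.880 pp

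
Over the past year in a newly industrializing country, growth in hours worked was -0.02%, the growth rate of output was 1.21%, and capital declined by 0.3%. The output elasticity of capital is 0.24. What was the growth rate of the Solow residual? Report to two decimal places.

Labor's share = 1 − 0.24 = 0.76.
Capital: 0.24 × (-0.3) = -0.072 pp.
Hours worked: 0.76 × (-0.02) = -0.0152 pp.
TFP growth = 1.21 + 0.0872 = 1.2972%.

1.30%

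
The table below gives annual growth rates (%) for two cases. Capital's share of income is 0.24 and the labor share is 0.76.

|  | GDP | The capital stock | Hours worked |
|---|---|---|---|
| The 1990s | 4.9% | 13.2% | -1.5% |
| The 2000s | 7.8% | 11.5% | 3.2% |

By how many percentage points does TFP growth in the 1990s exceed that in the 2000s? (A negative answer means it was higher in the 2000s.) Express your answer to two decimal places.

0.26 percentage points

Labor's share = 1 − 0.24 = 0.76.
The 1990s: TFP = 4.9 − 3.168 + 1.14 = 2.872%.
The 2000s: TFP = 7.8 − 2.76 − 2.432 = 2.608%.
Difference = 2.872 − (2.608) = 0.264 pp.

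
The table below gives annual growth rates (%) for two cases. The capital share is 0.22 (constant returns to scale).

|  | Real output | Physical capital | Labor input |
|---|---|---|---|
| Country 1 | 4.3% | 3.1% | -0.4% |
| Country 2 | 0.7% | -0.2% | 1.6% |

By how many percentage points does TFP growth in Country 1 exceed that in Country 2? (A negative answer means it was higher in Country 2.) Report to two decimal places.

4.43 percentage points

Labor's share = 1 − 0.22 = 0.78.
Country 1: TFP = 4.3 − 0.682 + 0.312 = 3.93%.
Country 2: TFP = 0.7 + 0.044 − 1.248 = -0.504%.
Difference = 3.93 − (-0.504) = 4.434 pp.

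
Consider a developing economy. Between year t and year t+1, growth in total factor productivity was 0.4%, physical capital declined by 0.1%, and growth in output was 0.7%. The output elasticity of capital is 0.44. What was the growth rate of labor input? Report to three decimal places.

Labor input grew 0.614%.

Labor's share = 1 − 0.44 = 0.56.
gY = gA + 0.44×(-0.1) + 0.56×g.
0.56×g = 0.7 − 0.4 + 0.044 = 0.344.
g = 0.344 / 0.56 = 0.61429%.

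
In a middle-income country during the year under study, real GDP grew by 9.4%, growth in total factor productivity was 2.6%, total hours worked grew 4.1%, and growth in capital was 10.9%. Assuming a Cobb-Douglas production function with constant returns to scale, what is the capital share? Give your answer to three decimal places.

The capital share is 0.397.

gY = gA + α·gK + (1−α)·gL, so gY − gA − gL = α(gK − gL).
9.4 − 2.6 − 4.1 = α × (10.9 − 4.1).
2.7 = 6.8 α, so α = 0.39706.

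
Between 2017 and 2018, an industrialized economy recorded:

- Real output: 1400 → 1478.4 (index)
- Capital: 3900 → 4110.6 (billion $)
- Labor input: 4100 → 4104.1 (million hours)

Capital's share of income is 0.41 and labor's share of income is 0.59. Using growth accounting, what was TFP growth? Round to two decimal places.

Real output growth = (1478.4 − 1400) / 1400 = 5.6%.
Capital growth = (4110.6 − 3900) / 3900 = 5.4%.
Labor input growth = (4104.1 − 4100) / 4100 = 0.1%.
Labor's share = 1 − 0.41 = 0.59.
Capital: 0.41 × 5.4 = 2.214 pp.
Labor input: 0.59 × 0.1 = 0.059 pp.
TFP growth = 5.6 − 2.273 = 3.327%.

TFP grew 3.33%.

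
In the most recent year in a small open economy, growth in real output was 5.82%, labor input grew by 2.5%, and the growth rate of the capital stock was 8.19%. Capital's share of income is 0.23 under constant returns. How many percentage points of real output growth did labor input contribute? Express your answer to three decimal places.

1.925

Labor's share = 1 − 0.23 = 0.77.
Contribution = share × growth = 0.77 × 2.5 = 1.925 pp.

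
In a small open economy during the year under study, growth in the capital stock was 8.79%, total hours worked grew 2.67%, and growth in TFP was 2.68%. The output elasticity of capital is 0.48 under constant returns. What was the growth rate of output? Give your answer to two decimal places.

8.29%

Labor's share = 1 − 0.48 = 0.52.
The capital stock: 0.48 × 8.79 = 4.2192 pp.
Total hours worked: 0.52 × 2.67 = 1.3884 pp.
Output growth = 2.68 + 5.6076 = 8.2876%.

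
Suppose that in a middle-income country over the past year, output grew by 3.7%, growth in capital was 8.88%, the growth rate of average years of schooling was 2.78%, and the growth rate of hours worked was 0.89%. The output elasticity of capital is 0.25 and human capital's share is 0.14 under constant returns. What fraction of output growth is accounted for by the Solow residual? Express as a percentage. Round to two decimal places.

Labor's share = 1 − 0.25 − 0.14 = 0.61.
Capital: 0.25 × 8.88 = 2.22 pp.
Average years of schooling: 0.14 × 2.78 = 0.3892 pp.
Hours worked: 0.61 × 0.89 = 0.5429 pp.
TFP growth = 3.7 − 3.1521 = 0.5479%.
TFP share of growth = 0.5479 / 3.7 × 100 = 14.8081%.

The Solow residual accounted for 14.81% of growth.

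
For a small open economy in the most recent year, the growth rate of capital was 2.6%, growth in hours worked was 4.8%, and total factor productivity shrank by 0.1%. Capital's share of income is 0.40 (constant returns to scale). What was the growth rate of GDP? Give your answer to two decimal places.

GDP growth was 3.82%.

Labor's share = 1 − 0.4 = 0.6.
Capital: 0.4 × 2.6 = 1.04 pp.
Hours worked: 0.6 × 4.8 = 2.88 pp.
Output growth = -0.1 + 3.92 = 3.82%.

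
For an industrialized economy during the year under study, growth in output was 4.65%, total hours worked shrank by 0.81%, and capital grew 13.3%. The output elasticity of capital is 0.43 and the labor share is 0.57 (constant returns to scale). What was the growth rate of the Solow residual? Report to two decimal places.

-0.61%

Labor's share = 1 − 0.43 = 0.57.
Capital: 0.43 × 13.3 = 5.719 pp.
Total hours worked: 0.57 × (-0.81) = -0.4617 pp.
TFP growth = 4.65 − 5.2573 = -0.6073%.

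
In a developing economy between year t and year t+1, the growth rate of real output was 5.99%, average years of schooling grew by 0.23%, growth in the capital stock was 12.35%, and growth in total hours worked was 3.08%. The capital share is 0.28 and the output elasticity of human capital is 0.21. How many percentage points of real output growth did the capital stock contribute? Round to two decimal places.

3.46 pp

Contribution = share × growth = 0.28 × 12.35 = 3.458 pp.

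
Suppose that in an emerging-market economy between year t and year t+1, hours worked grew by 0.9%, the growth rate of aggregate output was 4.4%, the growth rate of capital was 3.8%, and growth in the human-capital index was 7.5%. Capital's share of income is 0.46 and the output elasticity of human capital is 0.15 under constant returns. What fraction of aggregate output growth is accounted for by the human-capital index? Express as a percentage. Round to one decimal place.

25.6%

The human-capital index contributed 0.15 × 7.5 = 1.125 pp.
Share of growth = 1.125 / 4.4 × 100 = 25.568%.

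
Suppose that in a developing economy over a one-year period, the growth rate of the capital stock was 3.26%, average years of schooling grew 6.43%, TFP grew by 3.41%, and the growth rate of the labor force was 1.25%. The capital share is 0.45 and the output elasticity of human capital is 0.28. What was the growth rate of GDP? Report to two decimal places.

7.01%

Labor's share = 1 − 0.45 − 0.28 = 0.27.
The capital stock: 0.45 × 3.26 = 1.467 pp.
Average years of schooling: 0.28 × 6.43 = 1.8004 pp.
The labor force: 0.27 × 1.25 = 0.3375 pp.
Output growth = 3.41 + 3.6049 = 7.0149%.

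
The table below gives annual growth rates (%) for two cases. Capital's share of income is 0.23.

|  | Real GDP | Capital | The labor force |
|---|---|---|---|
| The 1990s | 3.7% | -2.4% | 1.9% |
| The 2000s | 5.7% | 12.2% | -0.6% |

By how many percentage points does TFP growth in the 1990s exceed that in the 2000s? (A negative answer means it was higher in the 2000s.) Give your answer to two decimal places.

-0.57 percentage points

Labor's share = 1 − 0.23 = 0.77.
The 1990s: TFP = 3.7 + 0.552 − 1.463 = 2.789%.
The 2000s: TFP = 5.7 − 2.806 + 0.462 = 3.356%.
Difference = 2.789 − (3.356) = -0.567 pp.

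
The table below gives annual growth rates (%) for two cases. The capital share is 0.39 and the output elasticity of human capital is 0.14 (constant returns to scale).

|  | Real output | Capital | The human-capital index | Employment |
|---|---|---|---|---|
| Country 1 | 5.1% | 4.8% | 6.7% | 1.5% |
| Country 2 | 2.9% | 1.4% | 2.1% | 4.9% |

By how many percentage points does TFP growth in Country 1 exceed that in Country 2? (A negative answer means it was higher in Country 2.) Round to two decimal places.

Labor's share = 1 − 0.39 − 0.14 = 0.47.
Country 1: TFP = 5.1 − 1.872 − 0.938 − 0.705 = 1.585%.
Country 2: TFP = 2.9 − 0.546 − 0.294 − 2.303 = -0.243%.
Difference = 1.585 − (-0.243) = 1.828 pp.

1.83 percentage points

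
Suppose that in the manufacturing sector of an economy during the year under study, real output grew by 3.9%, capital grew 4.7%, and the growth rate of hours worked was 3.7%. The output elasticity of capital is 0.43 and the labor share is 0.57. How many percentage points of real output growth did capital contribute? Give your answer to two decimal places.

2.02 percentage points

Contribution = share × growth = 0.43 × 4.7 = 2.021 pp.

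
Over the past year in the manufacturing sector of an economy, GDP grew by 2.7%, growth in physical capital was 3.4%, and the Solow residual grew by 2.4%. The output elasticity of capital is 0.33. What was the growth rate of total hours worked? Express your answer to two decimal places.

Labor's share = 1 − 0.33 = 0.67.
gY = gA + 0.33×3.4 + 0.67×g.
0.67×g = 2.7 − 2.4 − 1.122 = -0.822.
g = -0.822 / 0.67 = -1.2269%.

-1.23%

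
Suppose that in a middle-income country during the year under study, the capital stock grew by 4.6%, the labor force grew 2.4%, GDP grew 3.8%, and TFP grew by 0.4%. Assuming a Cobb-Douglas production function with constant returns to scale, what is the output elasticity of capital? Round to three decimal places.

The output elasticity of capital is 0.455.

gY = gA + α·gK + (1−α)·gL, so gY − gA − gL = α(gK − gL).
3.8 − 0.4 − 2.4 = α × (4.6 − 2.4).
1 = 2.2 α, so α = 0.45455.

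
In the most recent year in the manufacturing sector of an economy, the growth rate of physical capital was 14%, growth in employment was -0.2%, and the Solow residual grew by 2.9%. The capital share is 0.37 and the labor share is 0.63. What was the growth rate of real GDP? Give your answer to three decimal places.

Real GDP growth was 7.954%.

Labor's share = 1 − 0.37 = 0.63.
Physical capital: 0.37 × 14 = 5.18 pp.
Employment: 0.63 × (-0.2) = -0.126 pp.
Output growth = 2.9 + 5.054 = 7.954%.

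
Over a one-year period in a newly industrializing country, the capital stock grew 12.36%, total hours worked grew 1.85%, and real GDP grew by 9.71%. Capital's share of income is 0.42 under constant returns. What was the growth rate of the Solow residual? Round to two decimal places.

3.45%

Labor's share = 1 − 0.42 = 0.58.
The capital stock: 0.42 × 12.36 = 5.1912 pp.
Total hours worked: 0.58 × 1.85 = 1.073 pp.
TFP growth = 9.71 − 6.2642 = 3.4458%.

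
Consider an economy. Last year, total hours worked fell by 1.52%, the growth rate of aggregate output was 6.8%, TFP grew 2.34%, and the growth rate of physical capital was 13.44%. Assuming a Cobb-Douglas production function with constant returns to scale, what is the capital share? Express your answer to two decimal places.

gY = gA + α·gK + (1−α)·gL, so gY − gA − gL = α(gK − gL).
6.8 − 2.34 + 1.52 = α × (13.44 − (-1.52)).
5.98 = 14.96 α, so α = 0.3997.

0.40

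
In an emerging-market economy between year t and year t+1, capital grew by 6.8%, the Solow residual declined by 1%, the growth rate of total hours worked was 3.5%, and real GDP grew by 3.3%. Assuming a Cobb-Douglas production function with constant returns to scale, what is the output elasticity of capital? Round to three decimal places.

α = 0.242

gY = gA + α·gK + (1−α)·gL, so gY − gA − gL = α(gK − gL).
3.3 + 1 − 3.5 = α × (6.8 − 3.5).
0.8 = 3.3 α, so α = 0.24242.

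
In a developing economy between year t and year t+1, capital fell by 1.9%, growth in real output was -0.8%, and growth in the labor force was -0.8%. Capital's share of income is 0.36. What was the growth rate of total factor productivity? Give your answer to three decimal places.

Labor's share = 1 − 0.36 = 0.64.
Capital: 0.36 × (-1.9) = -0.684 pp.
The labor force: 0.64 × (-0.8) = -0.512 pp.
TFP growth = -0.8 + 1.196 = 0.396%.

Total factor productivity grew 0.396%.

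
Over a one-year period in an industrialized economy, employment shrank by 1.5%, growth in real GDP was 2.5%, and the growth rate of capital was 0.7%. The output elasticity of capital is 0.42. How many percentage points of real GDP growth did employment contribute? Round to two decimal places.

Labor's share = 1 − 0.42 = 0.58.
Contribution = share × growth = 0.58 × (-1.5) = -0.87 pp.

-0.87 percentage points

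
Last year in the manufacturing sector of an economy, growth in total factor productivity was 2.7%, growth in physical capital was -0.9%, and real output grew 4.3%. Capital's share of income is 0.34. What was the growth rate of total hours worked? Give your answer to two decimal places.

Labor's share = 1 − 0.34 = 0.66.
gY = gA + 0.34×(-0.9) + 0.66×g.
0.66×g = 4.3 − 2.7 + 0.306 = 1.906.
g = 1.906 / 0.66 = 2.8879%.

2.89%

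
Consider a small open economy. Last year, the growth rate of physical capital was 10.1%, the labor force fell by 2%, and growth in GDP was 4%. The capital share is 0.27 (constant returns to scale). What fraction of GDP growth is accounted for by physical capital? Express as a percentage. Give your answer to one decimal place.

68.2%

Physical capital contributed 0.27 × 10.1 = 2.727 pp.
Share of growth = 2.727 / 4 × 100 = 68.175%.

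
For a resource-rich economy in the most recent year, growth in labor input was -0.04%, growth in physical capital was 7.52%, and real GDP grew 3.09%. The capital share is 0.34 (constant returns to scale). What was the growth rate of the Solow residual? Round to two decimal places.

The Solow residual growth was 0.56%.

Labor's share = 1 − 0.34 = 0.66.
Physical capital: 0.34 × 7.52 = 2.5568 pp.
Labor input: 0.66 × (-0.04) = -0.0264 pp.
TFP growth = 3.09 − 2.5304 = 0.5596%.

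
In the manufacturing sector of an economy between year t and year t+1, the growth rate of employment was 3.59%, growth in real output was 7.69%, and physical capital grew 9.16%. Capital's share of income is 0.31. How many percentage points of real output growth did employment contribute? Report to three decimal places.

2.477 percentage points

Labor's share = 1 − 0.31 = 0.69.
Contribution = share × growth = 0.69 × 3.59 = 2.4771 pp.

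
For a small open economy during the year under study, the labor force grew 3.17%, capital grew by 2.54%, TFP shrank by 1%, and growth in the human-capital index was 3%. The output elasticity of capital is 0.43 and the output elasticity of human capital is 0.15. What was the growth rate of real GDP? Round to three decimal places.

Labor's share = 1 − 0.43 − 0.15 = 0.42.
Capital: 0.43 × 2.54 = 1.0922 pp.
The human-capital index: 0.15 × 3 = 0.45 pp.
The labor force: 0.42 × 3.17 = 1.3314 pp.
Output growth = -1 + 2.8736 = 1.8736%.

1.874%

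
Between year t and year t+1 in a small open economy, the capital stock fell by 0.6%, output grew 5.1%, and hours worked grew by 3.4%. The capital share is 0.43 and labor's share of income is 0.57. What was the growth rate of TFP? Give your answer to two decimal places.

Labor's share = 1 − 0.43 = 0.57.
The capital stock: 0.43 × (-0.6) = -0.258 pp.
Hours worked: 0.57 × 3.4 = 1.938 pp.
TFP growth = 5.1 − 1.68 = 3.42%.

3.42%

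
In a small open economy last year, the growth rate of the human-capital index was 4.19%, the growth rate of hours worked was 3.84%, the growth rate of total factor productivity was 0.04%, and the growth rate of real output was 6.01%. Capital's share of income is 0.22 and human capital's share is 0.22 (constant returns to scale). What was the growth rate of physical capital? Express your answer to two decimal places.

Physical capital grew 13.17%.

Labor's share = 1 − 0.22 − 0.22 = 0.56.
gY = gA + 0.22×4.19 + 0.56×3.84 + 0.22×g.
0.22×g = 6.01 − 0.04 − 3.0722 = 2.8978.
g = 2.8978 / 0.22 = 13.1718%.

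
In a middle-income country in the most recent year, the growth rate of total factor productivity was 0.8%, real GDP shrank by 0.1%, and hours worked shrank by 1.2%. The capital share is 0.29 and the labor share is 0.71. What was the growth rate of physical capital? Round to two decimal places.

Labor's share = 1 − 0.29 = 0.71.
gY = gA + 0.71×(-1.2) + 0.29×g.
0.29×g = -0.1 − 0.8 + 0.852 = -0.048.
g = -0.048 / 0.29 = -0.1655%.

-0.17%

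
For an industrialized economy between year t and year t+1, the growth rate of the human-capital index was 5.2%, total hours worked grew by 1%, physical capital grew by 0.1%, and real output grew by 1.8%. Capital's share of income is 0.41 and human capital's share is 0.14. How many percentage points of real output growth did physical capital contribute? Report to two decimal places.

0.04 pp

Contribution = share × growth = 0.41 × 0.1 = 0.041 pp.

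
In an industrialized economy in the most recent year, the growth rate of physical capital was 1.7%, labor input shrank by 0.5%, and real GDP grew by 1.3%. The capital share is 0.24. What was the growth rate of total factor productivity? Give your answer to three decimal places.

Labor's share = 1 − 0.24 = 0.76.
Physical capital: 0.24 × 1.7 = 0.408 pp.
Labor input: 0.76 × (-0.5) = -0.38 pp.
TFP growth = 1.3 − 0.028 = 1.272%.

Total factor productivity grew 1.272%.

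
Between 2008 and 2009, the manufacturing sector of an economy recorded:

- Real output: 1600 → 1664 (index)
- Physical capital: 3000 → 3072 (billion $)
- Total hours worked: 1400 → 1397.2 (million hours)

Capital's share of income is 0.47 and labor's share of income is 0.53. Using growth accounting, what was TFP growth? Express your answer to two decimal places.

2.98%

Real output growth = (1664 − 1600) / 1600 = 4%.
Physical capital growth = (3072 − 3000) / 3000 = 2.4%.
Total hours worked growth = (1397.2 − 1400) / 1400 = -0.2%.
Labor's share = 1 − 0.47 = 0.53.
Physical capital: 0.47 × 2.4 = 1.128 pp.
Total hours worked: 0.53 × (-0.2) = -0.106 pp.
TFP growth = 4 − 1.022 = 2.978%.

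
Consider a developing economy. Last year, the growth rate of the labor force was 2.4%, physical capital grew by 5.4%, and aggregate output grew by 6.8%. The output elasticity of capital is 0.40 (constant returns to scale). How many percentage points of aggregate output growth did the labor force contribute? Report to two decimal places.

Labor's share = 1 − 0.4 = 0.6.
Contribution = share × growth = 0.6 × 2.4 = 1.44 pp.

1.44 pp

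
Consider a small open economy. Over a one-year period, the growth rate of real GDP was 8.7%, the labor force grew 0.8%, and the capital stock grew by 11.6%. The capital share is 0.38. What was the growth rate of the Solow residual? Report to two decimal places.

Labor's share = 1 − 0.38 = 0.62.
The capital stock: 0.38 × 11.6 = 4.408 pp.
The labor force: 0.62 × 0.8 = 0.496 pp.
TFP growth = 8.7 − 4.904 = 3.796%.

The Solow residual growth was 3.80%.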